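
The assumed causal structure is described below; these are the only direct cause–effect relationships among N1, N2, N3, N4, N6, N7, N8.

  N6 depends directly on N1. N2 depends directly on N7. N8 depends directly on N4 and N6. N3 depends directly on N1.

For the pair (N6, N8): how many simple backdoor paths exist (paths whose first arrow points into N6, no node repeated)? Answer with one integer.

A backdoor path from N6 to N8 is any simple undirected path whose first edge points into N6 (i.e. leaves N6 via a parent).
Parents of N6: {N1}.
No simple path from any parent of N6 reaches N8 without revisiting N6, so there are no backdoor paths.

0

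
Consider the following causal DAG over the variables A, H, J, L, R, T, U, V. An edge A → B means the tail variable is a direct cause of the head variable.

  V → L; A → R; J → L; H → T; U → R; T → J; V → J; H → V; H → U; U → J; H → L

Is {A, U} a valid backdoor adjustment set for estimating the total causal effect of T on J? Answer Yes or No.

No

Backdoor paths from T to J (paths whose first edge points into T):
  P1: T <- H -> V -> J
  P2: T <- H -> V -> L <- J
  P3: T <- H -> U -> J
  P4: T <- H -> L <- V -> J
  P5: T <- H -> L <- J
Condition 1 (no descendant of T in the set): holds — descendants of T are {J, L}; none are in {A, U}.
Condition 2 (every backdoor path blocked by {A, U}):
  P1: open — no interior node is in the conditioning set.
  P2: blocked at collider L (neither it nor any descendant is in the conditioning set).
  P3: blocked at chain node U ∈ conditioning set.
  P4: blocked at collider L (neither it nor any descendant is in the conditioning set).
  P5: blocked at collider L (neither it nor any descendant is in the conditioning set).
{A, U} does not satisfy the backdoor criterion.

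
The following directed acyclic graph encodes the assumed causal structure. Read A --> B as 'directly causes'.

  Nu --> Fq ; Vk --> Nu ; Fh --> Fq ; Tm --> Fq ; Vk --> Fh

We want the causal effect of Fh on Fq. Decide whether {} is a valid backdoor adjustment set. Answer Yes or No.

Backdoor paths from Fh to Fq (paths whose first edge points into Fh):
  P1: Fh <- Vk -> Nu -> Fq
Condition 1 (no descendant of Fh in the set): holds — descendants of Fh are {Fq}; none are in {}.
Condition 2 (every backdoor path blocked by {}):
  P1: open — no interior node is in the conditioning set.
{} does not satisfy the backdoor criterion.

No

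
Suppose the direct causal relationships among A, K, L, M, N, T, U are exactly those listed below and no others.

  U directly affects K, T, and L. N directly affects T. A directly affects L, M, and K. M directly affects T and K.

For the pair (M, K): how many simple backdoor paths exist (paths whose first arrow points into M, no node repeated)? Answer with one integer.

2

A backdoor path from M to K is any simple undirected path whose first edge points into M (i.e. leaves M via a parent).
Parents of M: {A}.
Enumerating:
  P1: M <- A -> L <- U -> K
  P2: M <- A -> K
That exhausts the simple backdoor paths. Count: 2.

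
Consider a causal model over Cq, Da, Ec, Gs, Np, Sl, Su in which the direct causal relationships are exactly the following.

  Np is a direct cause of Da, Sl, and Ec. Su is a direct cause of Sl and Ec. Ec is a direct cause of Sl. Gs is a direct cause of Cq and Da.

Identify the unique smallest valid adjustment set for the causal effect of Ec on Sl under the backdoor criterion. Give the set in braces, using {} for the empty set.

{Np, Su}

Variables eligible for adjustment (non-descendants of Ec, excluding Ec and Sl): {Cq, Da, Gs, Np, Su}.
Backdoor paths from Ec to Sl:
  P1: Ec <- Np -> Sl
  P2: Ec <- Su -> Sl
The empty set is not sufficient: P1 (Ec <- Np -> Sl) has no collider blocking it and no conditioned non-collider, so it is open.
Try {Np, Su}:
  P1: blocked at fork node Np ∈ conditioning set.
  P2: blocked at fork node Su ∈ conditioning set.
{Np, Su} contains no descendant of Ec and blocks every backdoor path.
Every element of {Np, Su} is needed (dropping Np leaves P1 open; dropping Su leaves P2 open), so no proper subset is valid.
Among all size-2 subsets of the eligible variables, only {Np, Su} blocks every backdoor path, so it is the unique smallest valid adjustment set.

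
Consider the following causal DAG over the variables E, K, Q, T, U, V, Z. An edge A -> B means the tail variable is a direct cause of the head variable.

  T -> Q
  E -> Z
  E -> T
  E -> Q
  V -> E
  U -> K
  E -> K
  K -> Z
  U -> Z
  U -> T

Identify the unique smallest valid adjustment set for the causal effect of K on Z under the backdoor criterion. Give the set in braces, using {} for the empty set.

Variables eligible for adjustment (non-descendants of K, excluding K and Z): {E, Q, T, U, V}.
Backdoor paths from K to Z:
  P1: K <- E -> T <- U -> Z
  P2: K <- E -> Q <- T <- U -> Z
  P3: K <- E -> Z
  P4: K <- U -> T <- E -> Z
  P5: K <- U -> T -> Q <- E -> Z
  P6: K <- U -> Z
The empty set is not sufficient: P3 (K <- E -> Z) has no collider blocking it and no conditioned non-collider, so it is open.
Try {E, U}:
  P1: blocked at fork node E ∈ conditioning set.
  P2: blocked at fork node E ∈ conditioning set.
  P3: blocked at fork node E ∈ conditioning set.
  P4: blocked at fork node U ∈ conditioning set.
  P5: blocked at fork node U ∈ conditioning set.
  P6: blocked at fork node U ∈ conditioning set.
{E, U} contains no descendant of K and blocks every backdoor path.
Every element of {E, U} is needed (dropping E leaves P3 open; dropping U leaves P6 open), so no proper subset is valid.
Among all size-2 subsets of the eligible variables, only {E, U} blocks every backdoor path, so it is the unique smallest valid adjustment set.

{E, U}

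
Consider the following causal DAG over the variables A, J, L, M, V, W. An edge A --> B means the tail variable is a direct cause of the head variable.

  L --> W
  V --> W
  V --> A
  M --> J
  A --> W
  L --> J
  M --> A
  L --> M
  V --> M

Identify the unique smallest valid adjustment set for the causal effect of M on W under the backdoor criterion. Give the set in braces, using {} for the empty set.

{L, V}

Variables eligible for adjustment (non-descendants of M, excluding M and W): {L, V}.
Backdoor paths from M to W:
  P1: M <- V -> A -> W
  P2: M <- V -> W
  P3: M <- L -> W
The empty set is not sufficient: P1 (M <- V -> A -> W) has no collider blocking it and no conditioned non-collider, so it is open.
Try {L, V}:
  P1: blocked at fork node V ∈ conditioning set.
  P2: blocked at fork node V ∈ conditioning set.
  P3: blocked at fork node L ∈ conditioning set.
{L, V} contains no descendant of M and blocks every backdoor path.
Every element of {L, V} is needed (dropping L leaves P3 open; dropping V leaves P1 open), so no proper subset is valid.
Among all size-2 subsets of the eligible variables, only {L, V} blocks every backdoor path, so it is the unique smallest valid adjustment set.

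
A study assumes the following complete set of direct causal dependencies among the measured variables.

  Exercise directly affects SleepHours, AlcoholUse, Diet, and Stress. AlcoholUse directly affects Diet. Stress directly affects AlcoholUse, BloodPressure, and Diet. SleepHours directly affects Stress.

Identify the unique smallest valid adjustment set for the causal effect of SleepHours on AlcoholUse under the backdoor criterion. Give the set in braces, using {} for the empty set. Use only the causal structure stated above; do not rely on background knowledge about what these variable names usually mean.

Variables eligible for adjustment (non-descendants of SleepHours, excluding SleepHours and AlcoholUse): {Exercise}.
Backdoor paths from SleepHours to AlcoholUse:
  P1: SleepHours <- Exercise -> Stress -> AlcoholUse
  P2: SleepHours <- Exercise -> Stress -> Diet <- AlcoholUse
  P3: SleepHours <- Exercise -> AlcoholUse
  P4: SleepHours <- Exercise -> Diet <- Stress -> AlcoholUse
  P5: SleepHours <- Exercise -> Diet <- AlcoholUse
The empty set is not sufficient: P1 (SleepHours <- Exercise -> Stress -> AlcoholUse) has no collider blocking it and no conditioned non-collider, so it is open.
Try {Exercise}:
  P1: blocked at fork node Exercise ∈ conditioning set.
  P2: blocked at fork node Exercise ∈ conditioning set.
  P3: blocked at fork node Exercise ∈ conditioning set.
  P4: blocked at fork node Exercise ∈ conditioning set.
  P5: blocked at fork node Exercise ∈ conditioning set.
{Exercise} contains no descendant of SleepHours and blocks every backdoor path.
{Exercise} is the unique smallest valid adjustment set.

{Exercise}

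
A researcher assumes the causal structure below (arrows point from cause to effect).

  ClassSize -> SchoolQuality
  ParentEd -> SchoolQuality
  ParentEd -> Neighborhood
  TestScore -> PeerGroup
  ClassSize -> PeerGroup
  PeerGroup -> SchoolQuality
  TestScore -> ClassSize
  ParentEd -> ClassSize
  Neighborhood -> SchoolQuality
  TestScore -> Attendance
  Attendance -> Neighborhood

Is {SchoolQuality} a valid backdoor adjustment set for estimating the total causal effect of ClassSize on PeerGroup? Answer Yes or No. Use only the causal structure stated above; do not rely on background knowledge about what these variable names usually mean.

Backdoor paths from ClassSize to PeerGroup (paths whose first edge points into ClassSize):
  P1: ClassSize <- TestScore -> Attendance -> Neighborhood <- ParentEd -> SchoolQuality <- PeerGroup
  P2: ClassSize <- TestScore -> Attendance -> Neighborhood -> SchoolQuality <- PeerGroup
  P3: ClassSize <- TestScore -> PeerGroup
  P4: ClassSize <- ParentEd -> Neighborhood <- Attendance <- TestScore -> PeerGroup
  P5: ClassSize <- ParentEd -> Neighborhood -> SchoolQuality <- PeerGroup
  P6: ClassSize <- ParentEd -> SchoolQuality <- Neighborhood <- Attendance <- TestScore -> PeerGroup
  P7: ClassSize <- ParentEd -> SchoolQuality <- PeerGroup
Condition 1 (no descendant of ClassSize in the set): FAILS — SchoolQuality is a descendant of ClassSize.
Condition 2 (every backdoor path blocked by {SchoolQuality}):
  P1: open — collider(s) Neighborhood, SchoolQuality are conditioned on (or have a conditioned descendant) and no non-collider on the path is in the set.
  P2: open — collider(s) SchoolQuality are conditioned on (or have a conditioned descendant) and no non-collider on the path is in the set.
  P3: open — no interior node is in the conditioning set.
  P4: open — collider(s) Neighborhood are conditioned on (or have a conditioned descendant) and no non-collider on the path is in the set.
  P5: open — collider(s) SchoolQuality are conditioned on (or have a conditioned descendant) and no non-collider on the path is in the set.
  P6: open — collider(s) SchoolQuality are conditioned on (or have a conditioned descendant) and no non-collider on the path is in the set.
  P7: open — collider(s) SchoolQuality are conditioned on (or have a conditioned descendant) and no non-collider on the path is in the set.
{SchoolQuality} does not satisfy the backdoor criterion.

No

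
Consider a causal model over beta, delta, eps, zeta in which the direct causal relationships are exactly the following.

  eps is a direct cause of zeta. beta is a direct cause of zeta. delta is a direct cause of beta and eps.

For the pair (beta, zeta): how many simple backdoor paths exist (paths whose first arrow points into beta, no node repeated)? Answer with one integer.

1

A backdoor path from beta to zeta is any simple undirected path whose first edge points into beta (i.e. leaves beta via a parent).
Parents of beta: {delta}.
Enumerating:
  P1: beta <- delta -> eps -> zeta
That exhausts the simple backdoor paths. Count: 1.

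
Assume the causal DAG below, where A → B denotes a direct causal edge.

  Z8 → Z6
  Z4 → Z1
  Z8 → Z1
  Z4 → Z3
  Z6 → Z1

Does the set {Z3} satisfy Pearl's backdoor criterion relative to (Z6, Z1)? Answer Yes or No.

No

Backdoor paths from Z6 to Z1 (paths whose first edge points into Z6):
  P1: Z6 <- Z8 -> Z1
Condition 1 (no descendant of Z6 in the set): holds — descendants of Z6 are {Z1}; none are in {Z3}.
Condition 2 (every backdoor path blocked by {Z3}):
  P1: open — no interior node is in the conditioning set.
{Z3} does not satisfy the backdoor criterion.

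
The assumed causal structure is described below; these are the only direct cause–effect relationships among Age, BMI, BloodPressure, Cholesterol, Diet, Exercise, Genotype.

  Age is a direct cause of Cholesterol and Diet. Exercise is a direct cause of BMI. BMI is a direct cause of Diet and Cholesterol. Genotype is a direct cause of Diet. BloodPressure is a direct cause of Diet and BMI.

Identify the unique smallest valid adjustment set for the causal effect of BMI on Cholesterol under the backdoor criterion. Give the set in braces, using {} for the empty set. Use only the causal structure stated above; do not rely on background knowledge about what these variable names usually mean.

Variables eligible for adjustment (non-descendants of BMI, excluding BMI and Cholesterol): {Age, BloodPressure, Exercise, Genotype}.
Backdoor paths from BMI to Cholesterol:
  P1: BMI <- BloodPressure -> Diet <- Age -> Cholesterol
Each backdoor path contains an unconditioned collider, so every path is already blocked with the empty conditioning set:
  P1: blocked at collider Diet (neither it nor any descendant is in the conditioning set).
The empty set is therefore the unique smallest valid set.

{}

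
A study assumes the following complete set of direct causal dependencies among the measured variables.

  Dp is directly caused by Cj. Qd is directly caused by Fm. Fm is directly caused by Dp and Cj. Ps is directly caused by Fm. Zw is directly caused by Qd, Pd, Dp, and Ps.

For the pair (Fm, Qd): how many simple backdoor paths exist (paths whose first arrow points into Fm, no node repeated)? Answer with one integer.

2

A backdoor path from Fm to Qd is any simple undirected path whose first edge points into Fm (i.e. leaves Fm via a parent).
Parents of Fm: {Cj, Dp}.
Enumerating:
  P1: Fm <- Cj -> Dp -> Zw <- Qd
  P2: Fm <- Dp -> Zw <- Qd
That exhausts the simple backdoor paths. Count: 2.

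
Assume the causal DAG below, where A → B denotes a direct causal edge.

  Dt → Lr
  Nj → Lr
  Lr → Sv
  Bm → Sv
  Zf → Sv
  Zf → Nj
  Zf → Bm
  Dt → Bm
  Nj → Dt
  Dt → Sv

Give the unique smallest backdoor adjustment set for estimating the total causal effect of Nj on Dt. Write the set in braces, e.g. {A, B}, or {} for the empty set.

{}

Variables eligible for adjustment (non-descendants of Nj, excluding Nj and Dt): {Zf}.
Backdoor paths from Nj to Dt:
  P1: Nj <- Zf -> Bm <- Dt
  P2: Nj <- Zf -> Bm -> Sv <- Dt
  P3: Nj <- Zf -> Bm -> Sv <- Lr <- Dt
  P4: Nj <- Zf -> Sv <- Dt
  P5: Nj <- Zf -> Sv <- Lr <- Dt
  P6: Nj <- Zf -> Sv <- Bm <- Dt
Each backdoor path contains an unconditioned collider, so every path is already blocked with the empty conditioning set:
  P1: blocked at collider Bm (neither it nor any descendant is in the conditioning set).
  P2: blocked at collider Sv (neither it nor any descendant is in the conditioning set).
  P3: blocked at collider Sv (neither it nor any descendant is in the conditioning set).
  P4: blocked at collider Sv (neither it nor any descendant is in the conditioning set).
  P5: blocked at collider Sv (neither it nor any descendant is in the conditioning set).
  P6: blocked at collider Sv (neither it nor any descendant is in the conditioning set).
The empty set is therefore the unique smallest valid set.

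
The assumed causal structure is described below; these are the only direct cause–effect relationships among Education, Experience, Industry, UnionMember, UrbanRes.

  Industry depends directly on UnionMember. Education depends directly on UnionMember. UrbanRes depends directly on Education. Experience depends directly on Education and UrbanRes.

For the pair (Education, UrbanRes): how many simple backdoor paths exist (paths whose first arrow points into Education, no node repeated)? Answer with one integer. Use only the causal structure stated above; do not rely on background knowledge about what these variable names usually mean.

A backdoor path from Education to UrbanRes is any simple undirected path whose first edge points into Education (i.e. leaves Education via a parent).
Parents of Education: {UnionMember}.
No simple path from any parent of Education reaches UrbanRes without revisiting Education, so there are no backdoor paths.

0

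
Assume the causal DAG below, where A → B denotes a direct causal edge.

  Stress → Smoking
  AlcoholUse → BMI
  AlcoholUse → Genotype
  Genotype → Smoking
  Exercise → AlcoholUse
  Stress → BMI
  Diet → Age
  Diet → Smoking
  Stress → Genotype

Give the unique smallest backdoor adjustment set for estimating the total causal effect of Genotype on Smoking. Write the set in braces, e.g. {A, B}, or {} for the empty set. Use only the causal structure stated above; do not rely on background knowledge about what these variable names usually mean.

Variables eligible for adjustment (non-descendants of Genotype, excluding Genotype and Smoking): {Age, AlcoholUse, BMI, Diet, Exercise, Stress}.
Backdoor paths from Genotype to Smoking:
  P1: Genotype <- Stress -> Smoking
  P2: Genotype <- AlcoholUse -> BMI <- Stress -> Smoking
The empty set is not sufficient: P1 (Genotype <- Stress -> Smoking) has no collider blocking it and no conditioned non-collider, so it is open.
Try {Stress}:
  P1: blocked at fork node Stress ∈ conditioning set.
  P2: blocked at collider BMI (neither it nor any descendant is in the conditioning set).
{Stress} contains no descendant of Genotype and blocks every backdoor path.
No other singleton works — e.g. {Exercise} leaves P1 open — so {Stress} is the unique smallest valid adjustment set.

{Stress}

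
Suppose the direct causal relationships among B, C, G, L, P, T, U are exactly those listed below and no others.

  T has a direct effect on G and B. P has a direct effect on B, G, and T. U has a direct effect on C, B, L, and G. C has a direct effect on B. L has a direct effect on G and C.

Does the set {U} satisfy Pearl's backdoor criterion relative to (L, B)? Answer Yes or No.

Backdoor paths from L to B (paths whose first edge points into L):
  P1: L <- U -> G <- P -> T -> B
  P2: L <- U -> G <- P -> B
  P3: L <- U -> G <- T <- P -> B
  P4: L <- U -> G <- T -> B
  P5: L <- U -> C -> B
  P6: L <- U -> B
Condition 1 (no descendant of L in the set): holds — descendants of L are {B, C, G}; none are in {U}.
Condition 2 (every backdoor path blocked by {U}):
  P1: blocked at fork node U ∈ conditioning set.
  P2: blocked at fork node U ∈ conditioning set.
  P3: blocked at fork node U ∈ conditioning set.
  P4: blocked at fork node U ∈ conditioning set.
  P5: blocked at fork node U ∈ conditioning set.
  P6: blocked at fork node U ∈ conditioning set.
{U} satisfies the backdoor criterion.

Yes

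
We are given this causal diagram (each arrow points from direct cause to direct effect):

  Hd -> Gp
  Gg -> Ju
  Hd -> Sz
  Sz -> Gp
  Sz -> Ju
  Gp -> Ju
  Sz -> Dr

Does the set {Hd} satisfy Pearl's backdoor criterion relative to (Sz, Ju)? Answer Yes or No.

Yes

Backdoor paths from Sz to Ju (paths whose first edge points into Sz):
  P1: Sz <- Hd -> Gp -> Ju
Condition 1 (no descendant of Sz in the set): holds — descendants of Sz are {Dr, Gp, Ju}; none are in {Hd}.
Condition 2 (every backdoor path blocked by {Hd}):
  P1: blocked at fork node Hd ∈ conditioning set.
{Hd} satisfies the backdoor criterion.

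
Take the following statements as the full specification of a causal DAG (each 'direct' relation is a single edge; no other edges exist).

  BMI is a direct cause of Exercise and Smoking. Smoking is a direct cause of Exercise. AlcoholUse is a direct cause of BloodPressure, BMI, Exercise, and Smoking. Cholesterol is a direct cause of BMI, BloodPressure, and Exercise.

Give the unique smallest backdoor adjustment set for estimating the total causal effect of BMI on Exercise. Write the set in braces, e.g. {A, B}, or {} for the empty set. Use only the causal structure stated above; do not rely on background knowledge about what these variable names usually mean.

Variables eligible for adjustment (non-descendants of BMI, excluding BMI and Exercise): {AlcoholUse, BloodPressure, Cholesterol}.
Backdoor paths from BMI to Exercise:
  P1: BMI <- AlcoholUse -> BloodPressure <- Cholesterol -> Exercise
  P2: BMI <- AlcoholUse -> Smoking -> Exercise
  P3: BMI <- AlcoholUse -> Exercise
  P4: BMI <- Cholesterol -> BloodPressure <- AlcoholUse -> Smoking -> Exercise
  P5: BMI <- Cholesterol -> BloodPressure <- AlcoholUse -> Exercise
  P6: BMI <- Cholesterol -> Exercise
The empty set is not sufficient: P2 (BMI <- AlcoholUse -> Smoking -> Exercise) has no collider blocking it and no conditioned non-collider, so it is open.
Try {AlcoholUse, Cholesterol}:
  P1: blocked at fork node AlcoholUse ∈ conditioning set.
  P2: blocked at fork node AlcoholUse ∈ conditioning set.
  P3: blocked at fork node AlcoholUse ∈ conditioning set.
  P4: blocked at fork node Cholesterol ∈ conditioning set.
  P5: blocked at fork node Cholesterol ∈ conditioning set.
  P6: blocked at fork node Cholesterol ∈ conditioning set.
{AlcoholUse, Cholesterol} contains no descendant of BMI and blocks every backdoor path.
Every element of {AlcoholUse, Cholesterol} is needed (dropping AlcoholUse leaves P2 open; dropping Cholesterol leaves P6 open), so no proper subset is valid.
Among all size-2 subsets of the eligible variables, only {AlcoholUse, Cholesterol} blocks every backdoor path, so it is the unique smallest valid adjustment set.

{AlcoholUse, Cholesterol}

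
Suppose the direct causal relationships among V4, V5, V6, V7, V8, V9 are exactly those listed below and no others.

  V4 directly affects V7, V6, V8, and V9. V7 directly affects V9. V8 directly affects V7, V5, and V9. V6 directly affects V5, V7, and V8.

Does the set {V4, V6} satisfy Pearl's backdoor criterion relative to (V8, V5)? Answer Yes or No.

Backdoor paths from V8 to V5 (paths whose first edge points into V8):
  P1: V8 <- V4 -> V6 -> V5
  P2: V8 <- V4 -> V7 <- V6 -> V5
  P3: V8 <- V4 -> V9 <- V7 <- V6 -> V5
  P4: V8 <- V6 -> V5
Condition 1 (no descendant of V8 in the set): holds — descendants of V8 are {V5, V7, V9}; none are in {V4, V6}.
Condition 2 (every backdoor path blocked by {V4, V6}):
  P1: blocked at fork node V4 ∈ conditioning set.
  P2: blocked at fork node V4 ∈ conditioning set.
  P3: blocked at fork node V4 ∈ conditioning set.
  P4: blocked at fork node V6 ∈ conditioning set.
{V4, V6} satisfies the backdoor criterion.

Yes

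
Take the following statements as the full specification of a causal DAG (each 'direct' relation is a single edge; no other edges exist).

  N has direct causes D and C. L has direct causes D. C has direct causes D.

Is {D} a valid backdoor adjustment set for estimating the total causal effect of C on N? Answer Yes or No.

Yes

Backdoor paths from C to N (paths whose first edge points into C):
  P1: C <- D -> N
Condition 1 (no descendant of C in the set): holds — descendants of C are {N}; none are in {D}.
Condition 2 (every backdoor path blocked by {D}):
  P1: blocked at fork node D ∈ conditioning set.
{D} satisfies the backdoor criterion.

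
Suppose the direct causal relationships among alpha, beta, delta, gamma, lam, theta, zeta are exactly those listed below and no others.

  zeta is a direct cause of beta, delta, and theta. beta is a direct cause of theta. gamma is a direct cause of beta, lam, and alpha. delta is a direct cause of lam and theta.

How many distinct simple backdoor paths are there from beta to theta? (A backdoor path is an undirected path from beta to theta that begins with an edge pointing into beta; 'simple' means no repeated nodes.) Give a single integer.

A backdoor path from beta to theta is any simple undirected path whose first edge points into beta (i.e. leaves beta via a parent).
Parents of beta: {gamma, zeta}.
Enumerating:
  P1: beta <- gamma -> lam <- delta <- zeta -> theta
  P2: beta <- gamma -> lam <- delta -> theta
  P3: beta <- zeta -> delta -> theta
  P4: beta <- zeta -> theta
That exhausts the simple backdoor paths. Count: 4.

4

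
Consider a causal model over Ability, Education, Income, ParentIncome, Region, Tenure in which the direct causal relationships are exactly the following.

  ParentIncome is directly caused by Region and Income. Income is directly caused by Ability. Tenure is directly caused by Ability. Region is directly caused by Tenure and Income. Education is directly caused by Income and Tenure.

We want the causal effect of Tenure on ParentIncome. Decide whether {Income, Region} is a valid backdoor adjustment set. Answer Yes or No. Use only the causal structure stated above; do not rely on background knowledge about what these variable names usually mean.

No

Backdoor paths from Tenure to ParentIncome (paths whose first edge points into Tenure):
  P1: Tenure <- Ability -> Income -> Region -> ParentIncome
  P2: Tenure <- Ability -> Income -> ParentIncome
Condition 1 (no descendant of Tenure in the set): FAILS — Region is a descendant of Tenure.
Condition 2 (every backdoor path blocked by {Income, Region}):
  P1: blocked at chain node Income ∈ conditioning set.
  P2: blocked at chain node Income ∈ conditioning set.
{Income, Region} does not satisfy the backdoor criterion.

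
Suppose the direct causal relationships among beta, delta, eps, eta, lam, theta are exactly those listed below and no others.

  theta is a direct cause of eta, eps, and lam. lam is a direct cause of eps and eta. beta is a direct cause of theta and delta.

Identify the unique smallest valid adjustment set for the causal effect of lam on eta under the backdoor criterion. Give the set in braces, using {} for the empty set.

{theta}

Variables eligible for adjustment (non-descendants of lam, excluding lam and eta): {beta, delta, theta}.
Backdoor paths from lam to eta:
  P1: lam <- theta -> eta
The empty set is not sufficient: P1 (lam <- theta -> eta) has no collider blocking it and no conditioned non-collider, so it is open.
Try {theta}:
  P1: blocked at fork node theta ∈ conditioning set.
{theta} contains no descendant of lam and blocks every backdoor path.
No other singleton works — e.g. {beta} leaves P1 open — so {theta} is the unique smallest valid adjustment set.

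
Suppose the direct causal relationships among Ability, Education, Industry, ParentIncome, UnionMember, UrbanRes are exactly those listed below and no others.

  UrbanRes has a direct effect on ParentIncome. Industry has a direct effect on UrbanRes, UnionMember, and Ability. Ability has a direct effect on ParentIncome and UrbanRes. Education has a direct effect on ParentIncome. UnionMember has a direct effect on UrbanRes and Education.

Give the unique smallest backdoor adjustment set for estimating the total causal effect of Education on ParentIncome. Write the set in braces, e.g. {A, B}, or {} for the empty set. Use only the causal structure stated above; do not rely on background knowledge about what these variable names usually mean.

Variables eligible for adjustment (non-descendants of Education, excluding Education and ParentIncome): {Ability, Industry, UnionMember, UrbanRes}.
Backdoor paths from Education to ParentIncome:
  P1: Education <- UnionMember <- Industry -> Ability -> UrbanRes -> ParentIncome
  P2: Education <- UnionMember <- Industry -> Ability -> ParentIncome
  P3: Education <- UnionMember <- Industry -> UrbanRes <- Ability -> ParentIncome
  P4: Education <- UnionMember <- Industry -> UrbanRes -> ParentIncome
  P5: Education <- UnionMember -> UrbanRes <- Industry -> Ability -> ParentIncome
  P6: Education <- UnionMember -> UrbanRes <- Ability -> ParentIncome
  P7: Education <- UnionMember -> UrbanRes -> ParentIncome
The empty set is not sufficient: P1 (Education <- UnionMember <- Industry -> Ability -> UrbanRes -> ParentIncome) has no collider blocking it and no conditioned non-collider, so it is open.
Try {UnionMember}:
  P1: blocked at chain node UnionMember ∈ conditioning set.
  P2: blocked at chain node UnionMember ∈ conditioning set.
  P3: blocked at chain node UnionMember ∈ conditioning set.
  P4: blocked at chain node UnionMember ∈ conditioning set.
  P5: blocked at fork node UnionMember ∈ conditioning set.
  P6: blocked at fork node UnionMember ∈ conditioning set.
  P7: blocked at fork node UnionMember ∈ conditioning set.
{UnionMember} contains no descendant of Education and blocks every backdoor path.
No other singleton works — e.g. {Industry} leaves P7 open — so {UnionMember} is the unique smallest valid adjustment set.

{UnionMember}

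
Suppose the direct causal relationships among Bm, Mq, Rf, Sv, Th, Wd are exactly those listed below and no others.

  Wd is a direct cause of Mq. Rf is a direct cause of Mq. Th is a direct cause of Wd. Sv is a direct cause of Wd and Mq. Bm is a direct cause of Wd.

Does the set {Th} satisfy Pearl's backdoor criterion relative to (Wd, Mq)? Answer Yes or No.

No

Backdoor paths from Wd to Mq (paths whose first edge points into Wd):
  P1: Wd <- Sv -> Mq
Condition 1 (no descendant of Wd in the set): holds — descendants of Wd are {Mq}; none are in {Th}.
Condition 2 (every backdoor path blocked by {Th}):
  P1: open — no interior node is in the conditioning set.
{Th} does not satisfy the backdoor criterion.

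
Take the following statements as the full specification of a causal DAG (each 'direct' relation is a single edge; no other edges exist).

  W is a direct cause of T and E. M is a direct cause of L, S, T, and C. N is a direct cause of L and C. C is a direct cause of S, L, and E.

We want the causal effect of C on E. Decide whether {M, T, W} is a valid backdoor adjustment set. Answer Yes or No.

Yes

Backdoor paths from C to E (paths whose first edge points into C):
  P1: C <- N -> L <- M -> T <- W -> E
  P2: C <- M -> T <- W -> E
Condition 1 (no descendant of C in the set): holds — descendants of C are {E, L, S}; none are in {M, T, W}.
Condition 2 (every backdoor path blocked by {M, T, W}):
  P1: blocked at collider L (neither it nor any descendant is in the conditioning set).
  P2: blocked at fork node M ∈ conditioning set.
{M, T, W} satisfies the backdoor criterion.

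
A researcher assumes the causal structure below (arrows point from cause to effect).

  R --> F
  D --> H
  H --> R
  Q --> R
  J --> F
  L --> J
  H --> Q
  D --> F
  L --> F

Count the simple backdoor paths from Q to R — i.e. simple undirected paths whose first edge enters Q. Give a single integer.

2

A backdoor path from Q to R is any simple undirected path whose first edge points into Q (i.e. leaves Q via a parent).
Parents of Q: {H}.
Enumerating:
  P1: Q <- H <- D -> F <- R
  P2: Q <- H -> R
That exhausts the simple backdoor paths. Count: 2.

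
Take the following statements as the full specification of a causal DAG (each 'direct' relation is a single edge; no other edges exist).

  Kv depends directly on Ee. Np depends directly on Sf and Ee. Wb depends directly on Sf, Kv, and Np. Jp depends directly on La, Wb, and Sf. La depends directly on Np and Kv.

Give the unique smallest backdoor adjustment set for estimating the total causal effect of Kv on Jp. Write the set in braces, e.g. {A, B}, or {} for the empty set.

Variables eligible for adjustment (non-descendants of Kv, excluding Kv and Jp): {Ee, Np, Sf}.
Backdoor paths from Kv to Jp:
  P1: Kv <- Ee -> Np <- Sf -> Wb -> Jp
  P2: Kv <- Ee -> Np <- Sf -> Jp
  P3: Kv <- Ee -> Np -> La -> Jp
  P4: Kv <- Ee -> Np -> Wb <- Sf -> Jp
  P5: Kv <- Ee -> Np -> Wb -> Jp
The empty set is not sufficient: P3 (Kv <- Ee -> Np -> La -> Jp) has no collider blocking it and no conditioned non-collider, so it is open.
Try {Ee}:
  P1: blocked at fork node Ee ∈ conditioning set.
  P2: blocked at fork node Ee ∈ conditioning set.
  P3: blocked at fork node Ee ∈ conditioning set.
  P4: blocked at fork node Ee ∈ conditioning set.
  P5: blocked at fork node Ee ∈ conditioning set.
{Ee} contains no descendant of Kv and blocks every backdoor path.
No other singleton works — e.g. {Sf} leaves P3 open — so {Ee} is the unique smallest valid adjustment set.

{Ee}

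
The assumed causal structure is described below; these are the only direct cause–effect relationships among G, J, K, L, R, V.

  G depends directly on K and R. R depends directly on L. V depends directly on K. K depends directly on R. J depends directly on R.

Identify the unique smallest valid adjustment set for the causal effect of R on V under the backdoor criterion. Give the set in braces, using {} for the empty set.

Variables eligible for adjustment (non-descendants of R, excluding R and V): {L}.
Backdoor paths from R to V:
  (none)
With no backdoor paths the empty set already satisfies the criterion, and it is trivially minimal.

{}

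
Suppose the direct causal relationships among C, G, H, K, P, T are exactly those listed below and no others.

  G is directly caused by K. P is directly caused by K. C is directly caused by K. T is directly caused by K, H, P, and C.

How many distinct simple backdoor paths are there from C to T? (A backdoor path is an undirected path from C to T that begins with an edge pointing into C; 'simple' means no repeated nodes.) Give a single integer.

2

A backdoor path from C to T is any simple undirected path whose first edge points into C (i.e. leaves C via a parent).
Parents of C: {K}.
Enumerating:
  P1: C <- K -> P -> T
  P2: C <- K -> T
That exhausts the simple backdoor paths. Count: 2.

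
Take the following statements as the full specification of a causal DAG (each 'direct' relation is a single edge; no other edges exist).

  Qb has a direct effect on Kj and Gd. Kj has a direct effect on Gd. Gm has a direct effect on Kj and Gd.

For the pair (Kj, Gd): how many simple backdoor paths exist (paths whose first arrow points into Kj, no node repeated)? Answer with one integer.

2

A backdoor path from Kj to Gd is any simple undirected path whose first edge points into Kj (i.e. leaves Kj via a parent).
Parents of Kj: {Gm, Qb}.
Enumerating:
  P1: Kj <- Qb -> Gd
  P2: Kj <- Gm -> Gd
That exhausts the simple backdoor paths. Count: 2.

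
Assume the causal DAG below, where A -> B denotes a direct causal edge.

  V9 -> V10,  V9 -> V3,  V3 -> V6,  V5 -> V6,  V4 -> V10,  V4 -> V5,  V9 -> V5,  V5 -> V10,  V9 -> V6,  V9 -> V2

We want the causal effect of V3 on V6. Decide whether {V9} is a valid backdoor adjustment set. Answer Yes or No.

Yes

Backdoor paths from V3 to V6 (paths whose first edge points into V3):
  P1: V3 <- V9 -> V5 -> V6
  P2: V3 <- V9 -> V10 <- V4 -> V5 -> V6
  P3: V3 <- V9 -> V10 <- V5 -> V6
  P4: V3 <- V9 -> V6
Condition 1 (no descendant of V3 in the set): holds — descendants of V3 are {V6}; none are in {V9}.
Condition 2 (every backdoor path blocked by {V9}):
  P1: blocked at fork node V9 ∈ conditioning set.
  P2: blocked at fork node V9 ∈ conditioning set.
  P3: blocked at fork node V9 ∈ conditioning set.
  P4: blocked at fork node V9 ∈ conditioning set.
{V9} satisfies the backdoor criterion.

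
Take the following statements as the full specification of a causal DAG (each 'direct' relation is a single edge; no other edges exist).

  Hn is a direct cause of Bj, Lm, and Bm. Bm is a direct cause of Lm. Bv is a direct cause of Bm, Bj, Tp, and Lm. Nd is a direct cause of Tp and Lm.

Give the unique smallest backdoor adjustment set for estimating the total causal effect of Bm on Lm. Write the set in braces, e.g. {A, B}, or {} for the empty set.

Variables eligible for adjustment (non-descendants of Bm, excluding Bm and Lm): {Bj, Bv, Hn, Nd, Tp}.
Backdoor paths from Bm to Lm:
  P1: Bm <- Hn -> Bj <- Bv -> Tp <- Nd -> Lm
  P2: Bm <- Hn -> Bj <- Bv -> Lm
  P3: Bm <- Hn -> Lm
  P4: Bm <- Bv -> Bj <- Hn -> Lm
  P5: Bm <- Bv -> Tp <- Nd -> Lm
  P6: Bm <- Bv -> Lm
The empty set is not sufficient: P3 (Bm <- Hn -> Lm) has no collider blocking it and no conditioned non-collider, so it is open.
Try {Bv, Hn}:
  P1: blocked at fork node Hn ∈ conditioning set.
  P2: blocked at fork node Hn ∈ conditioning set.
  P3: blocked at fork node Hn ∈ conditioning set.
  P4: blocked at fork node Bv ∈ conditioning set.
  P5: blocked at fork node Bv ∈ conditioning set.
  P6: blocked at fork node Bv ∈ conditioning set.
{Bv, Hn} contains no descendant of Bm and blocks every backdoor path.
Every element of {Bv, Hn} is needed (dropping Bv leaves P6 open; dropping Hn leaves P3 open), so no proper subset is valid.
Among all size-2 subsets of the eligible variables, only {Bv, Hn} blocks every backdoor path, so it is the unique smallest valid adjustment set.

{Bv, Hn}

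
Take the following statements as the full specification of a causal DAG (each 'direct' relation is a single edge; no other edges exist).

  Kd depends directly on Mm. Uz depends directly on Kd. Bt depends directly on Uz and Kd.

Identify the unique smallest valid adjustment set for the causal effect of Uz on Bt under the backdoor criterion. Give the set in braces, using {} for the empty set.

Variables eligible for adjustment (non-descendants of Uz, excluding Uz and Bt): {Kd, Mm}.
Backdoor paths from Uz to Bt:
  P1: Uz <- Kd -> Bt
The empty set is not sufficient: P1 (Uz <- Kd -> Bt) has no collider blocking it and no conditioned non-collider, so it is open.
Try {Kd}:
  P1: blocked at fork node Kd ∈ conditioning set.
{Kd} contains no descendant of Uz and blocks every backdoor path.
No other singleton works — e.g. {Mm} leaves P1 open — so {Kd} is the unique smallest valid adjustment set.

{Kd}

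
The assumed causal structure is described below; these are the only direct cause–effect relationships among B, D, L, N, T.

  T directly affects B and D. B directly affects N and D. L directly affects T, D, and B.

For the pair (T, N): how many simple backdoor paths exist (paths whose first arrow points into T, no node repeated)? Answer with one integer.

2

A backdoor path from T to N is any simple undirected path whose first edge points into T (i.e. leaves T via a parent).
Parents of T: {L}.
Enumerating:
  P1: T <- L -> B -> N
  P2: T <- L -> D <- B -> N
That exhausts the simple backdoor paths. Count: 2.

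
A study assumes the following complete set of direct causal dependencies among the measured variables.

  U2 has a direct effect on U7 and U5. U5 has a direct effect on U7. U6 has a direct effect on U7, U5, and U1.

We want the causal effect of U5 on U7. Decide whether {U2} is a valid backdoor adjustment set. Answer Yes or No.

No

Backdoor paths from U5 to U7 (paths whose first edge points into U5):
  P1: U5 <- U2 -> U7
  P2: U5 <- U6 -> U7
Condition 1 (no descendant of U5 in the set): holds — descendants of U5 are {U7}; none are in {U2}.
Condition 2 (every backdoor path blocked by {U2}):
  P1: blocked at fork node U2 ∈ conditioning set.
  P2: open — no interior node is in the conditioning set.
{U2} does not satisfy the backdoor criterion.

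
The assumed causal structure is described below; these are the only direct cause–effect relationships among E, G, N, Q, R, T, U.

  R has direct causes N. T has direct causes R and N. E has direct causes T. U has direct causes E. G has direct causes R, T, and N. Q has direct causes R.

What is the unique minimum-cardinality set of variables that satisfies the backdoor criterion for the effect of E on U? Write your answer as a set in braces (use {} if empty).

Variables eligible for adjustment (non-descendants of E, excluding E and U): {G, N, Q, R, T}.
Backdoor paths from E to U:
  (none)
With no backdoor paths the empty set already satisfies the criterion, and it is trivially minimal.

{}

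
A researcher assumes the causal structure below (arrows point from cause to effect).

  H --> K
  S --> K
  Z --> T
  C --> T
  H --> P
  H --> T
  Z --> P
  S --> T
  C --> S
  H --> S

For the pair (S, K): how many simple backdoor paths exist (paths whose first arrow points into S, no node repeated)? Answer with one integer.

3

A backdoor path from S to K is any simple undirected path whose first edge points into S (i.e. leaves S via a parent).
Parents of S: {C, H}.
Enumerating:
  P1: S <- H -> K
  P2: S <- C -> T <- H -> K
  P3: S <- C -> T <- Z -> P <- H -> K
That exhausts the simple backdoor paths. Count: 3.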